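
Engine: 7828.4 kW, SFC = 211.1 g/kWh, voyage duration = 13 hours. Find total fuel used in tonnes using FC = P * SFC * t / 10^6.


Formula: FC (tonnes) = P * SFC * t / 1,000,000
Step 1 — P * SFC * t = 7828.4 * 211.1 * 13 = 21483478.12 g
Step 2 — FC (tonnes) = 21483478.12 / 1,000,000 ≈ 21.483 tonnes (5 s.f.)

21.483 tonnes


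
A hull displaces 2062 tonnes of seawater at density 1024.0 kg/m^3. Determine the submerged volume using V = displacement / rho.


Formula: V = mass / rho
Step 1 — convert tonnes to kg: 2062 t * 1000 = 2062000 kg
Step 2 — V = 2062000 / 1024.0 ≈ 2013.7 m^3 (5 s.f.)

2013.7 m^3


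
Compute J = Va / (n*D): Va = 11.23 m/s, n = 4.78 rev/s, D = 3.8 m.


Formula: J = Va / (n * D)
Step 1 — n * D = 4.78 * 3.8 = 18.164
Step 2 — J = 11.23 / 18.164 ≈ 0.61826 (5 s.f.)

0.61826


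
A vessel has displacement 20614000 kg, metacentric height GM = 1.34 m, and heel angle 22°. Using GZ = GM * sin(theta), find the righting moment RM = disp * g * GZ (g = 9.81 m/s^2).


Formula: GZ = GM * sin(theta); RM = disp * g * GZ
Step 1 — GZ = 1.34 * sin(22°) = 1.34 * 0.374607 = 0.501973 m
Step 2 — RM = 20614000 * 9.81 * 0.501973 ≈ 101510000 N·m (5 s.f.)

101510000 N·m


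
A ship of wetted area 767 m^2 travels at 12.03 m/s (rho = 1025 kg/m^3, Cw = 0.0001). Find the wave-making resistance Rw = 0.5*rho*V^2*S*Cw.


Formula: Rw = 0.5 * rho * V^2 * S * Cw
Step 1 — V^2 = 12.03^2 = 144.7209
Step 2 — 0.5 * rho * V^2 = 0.5 * 1025 * 144.7209 = 74169.46125
Step 3 — Rw = 74169.46125 * 767 * 0.0001 ≈ 5688.8 N (5 s.f.)

5688.8 N


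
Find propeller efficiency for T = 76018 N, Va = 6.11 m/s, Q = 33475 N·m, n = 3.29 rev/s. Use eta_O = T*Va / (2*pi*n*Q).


Formula: eta = T * Va / (2 * pi * n * Q)
Step 1 — numerator = T * Va = 76018 * 6.11 = 464469.98
Step 2 — 2 * pi * n = 2 * pi * 3.29 = 20.67168
Step 3 — denominator = 20.67168 * 33475 = 691984.49
Step 4 — eta = 464469.98 / 691984.49 ≈ 0.67121 (5 s.f.)

0.67121


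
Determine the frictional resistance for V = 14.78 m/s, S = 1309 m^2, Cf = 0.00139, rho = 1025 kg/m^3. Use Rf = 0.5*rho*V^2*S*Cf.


Formula: Rf = 0.5 * rho * V^2 * S * Cf
Step 1 — V^2 = 14.78^2 = 218.4484
Step 2 — 0.5 * rho * V^2 = 0.5 * 1025 * 218.4484 = 111954.805
Step 3 — Rf = 111954.805 * 1309 * 0.00139 ≈ 203700 N (5 s.f.)

203700 N


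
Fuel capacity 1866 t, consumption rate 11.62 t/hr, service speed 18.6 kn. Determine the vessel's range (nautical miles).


Formula: endurance = fuel / rate; range = endurance * speed
Step 1 — endurance = 1866 / 11.62 = 160.5852 hours
Step 2 — range = 160.5852 * 18.6 ≈ 2986.9 nautical miles (5 s.f.)

2986.9 NM


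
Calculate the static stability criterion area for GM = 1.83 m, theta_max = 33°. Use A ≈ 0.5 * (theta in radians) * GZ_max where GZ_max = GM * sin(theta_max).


Formula: GZ_max = GM * sin(theta); Area = 0.5 * theta_rad * GZ_max
Step 1 — GZ_max = 1.83 * sin(33°) = 1.83 * 0.544639 = 0.996689 m
Step 2 — theta_rad = 33 * pi/180 = 0.575959 rad
Step 3 — Area = 0.5 * 0.575959 * 0.996689 ≈ 0.28703 m·rad (5 s.f.)

0.28703 m·rad


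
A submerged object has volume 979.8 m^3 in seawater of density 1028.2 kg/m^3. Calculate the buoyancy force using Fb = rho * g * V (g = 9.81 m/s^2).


Formula: Fb = rho * g * V
Substituting: Fb = 1028.2 * 9.81 * 979.8
Intermediate: 1028.2 * 9.81 = 10086.642
Result: Fb = 10086.642 * 979.8 ≈ 9882900 N (5 s.f.)

9882900 N


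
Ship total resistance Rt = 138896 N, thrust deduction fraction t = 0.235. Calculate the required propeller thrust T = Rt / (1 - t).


Formula: T = Rt / (1 - t)
Step 1 — (1 - t) = 1 - 0.235 = 0.765
Step 2 — T = 138896 / 0.765 ≈ 181560 N (5 s.f.)

181560 N


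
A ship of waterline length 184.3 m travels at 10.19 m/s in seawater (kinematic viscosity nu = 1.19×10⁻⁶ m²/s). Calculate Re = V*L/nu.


Formula: Re = V * L / nu
Step 1 — V * L = 10.19 * 184.3 = 1878.017 m^2/s
Step 2 — Re = 1878.017 / 1.19e-6 = 1.58e+09

1.58e+09


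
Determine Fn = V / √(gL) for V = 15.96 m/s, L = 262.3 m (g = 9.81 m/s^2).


Formula: Fn = V / sqrt(g * L)
Step 1 — g * L = 9.81 * 262.3 = 2573.163
Step 2 — sqrt(g * L) = sqrt(2573.163) = 50.726354
Step 3 — Fn = 15.96 / 50.726354 ≈ 0.31463 (5 s.f.)

0.31463


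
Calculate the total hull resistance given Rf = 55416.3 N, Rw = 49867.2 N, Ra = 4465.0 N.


Formula: Rt = Rf + Rw + Ra
Substituting: Rt = 55416.3 + 49867.2 + 4465.0
Result: Rt = 109748.5 N

109748.5 N


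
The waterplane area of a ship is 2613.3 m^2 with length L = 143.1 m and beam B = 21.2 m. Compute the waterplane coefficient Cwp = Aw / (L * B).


Formula: Cwp = Aw / (L * B)
Step 1 — L * B = 143.1 * 21.2 = 3033.72 m^2
Step 2 — Cwp = 2613.3 / 3033.72 ≈ 0.86142 (5 s.f.)

0.86142


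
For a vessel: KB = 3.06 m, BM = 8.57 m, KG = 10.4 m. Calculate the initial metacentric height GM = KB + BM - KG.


Formula: GM = KB + BM - KG
Step 1 — KM = KB + BM = 3.06 + 8.57 = 11.63 m
Step 2 — GM = KM - KG = 11.63 - 10.4 = 1.23 m

1.23 m


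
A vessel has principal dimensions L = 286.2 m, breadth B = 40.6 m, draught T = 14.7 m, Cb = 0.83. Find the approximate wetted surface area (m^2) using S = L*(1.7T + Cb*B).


Formula: S = 1.7*L*T + V/T with V = Cb*L*B*T, i.e. S = L * (1.7*T + Cb*B)
Step 1 — 1.7*T = 1.7 * 14.7 = 24.99 m
Step 2 — Cb*B = 0.83 * 40.6 = 33.698 m
Step 3 — 1.7*T + Cb*B = 24.99 + 33.698 = 58.688 m
Step 4 — S = 286.2 * 58.688 ≈ 16797 m^2 (5 s.f.)

16797 m^2


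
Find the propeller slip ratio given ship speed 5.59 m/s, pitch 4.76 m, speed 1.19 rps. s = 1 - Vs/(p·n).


Formula: s = 1 - Vs / (p * n)
Step 1 — p * n = 4.76 * 1.19 = 5.6644
Step 2 — Vs / (p*n) = 5.59 / 5.6644 = 0.986865 (6 d.p.)
Step 3 — s = 1 - 0.986865 = 0.013135

0.013135


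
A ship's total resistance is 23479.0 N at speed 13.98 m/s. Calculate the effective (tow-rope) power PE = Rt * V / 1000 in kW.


Formula: PE = Rt * V / 1000 (kW)
Step 1 — PE (W) = 23479.0 * 13.98 = 328236.42 W
Step 2 — PE (kW) = 328236.42 / 1000 ≈ 328.24 kW (5 s.f.)

328.24 kW


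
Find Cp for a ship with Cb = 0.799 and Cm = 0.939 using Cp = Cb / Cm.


Formula: Cp = Cb / Cm
Substituting: Cp = 0.799 / 0.939
Result: Cp ≈ 0.85091 (5 s.f.)

0.85091


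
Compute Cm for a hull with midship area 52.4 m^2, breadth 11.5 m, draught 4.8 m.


Formula: Cm = Am / (B * T)
Step 1 — B * T = 11.5 * 4.8 = 55.2 m^2
Step 2 — Cm = 52.4 / 55.2 ≈ 0.94928 (5 s.f.)

0.94928


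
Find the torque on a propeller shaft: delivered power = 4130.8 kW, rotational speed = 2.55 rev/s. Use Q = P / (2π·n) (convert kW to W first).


Formula: Q = P_W / (2 * pi * n)
Step 1 — P_W = 4130.8 kW * 1000 = 4130800.0 W
Step 2 — 2 * pi * n = 2 * pi * 2.55 = 16.022123
Step 3 — Q = 4130800.0 / 16.022123 ≈ 257820 N·m (5 s.f.)

257820 N·m


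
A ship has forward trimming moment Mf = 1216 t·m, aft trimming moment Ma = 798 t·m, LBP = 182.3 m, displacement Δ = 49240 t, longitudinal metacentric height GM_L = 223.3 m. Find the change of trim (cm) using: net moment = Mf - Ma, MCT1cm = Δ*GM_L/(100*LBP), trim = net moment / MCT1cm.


Formula: net trimming moment = Mf - Ma; MCT1cm = Δ*GM_L/(100*LBP); trim = net moment / MCT1cm
Step 1 — net trimming moment = 1216 - 798 = 418 t·m
Step 2 — MCT1cm = 49240 * 223.3 / (100 * 182.3) = 603.1427 t·m/cm
Step 3 — trim = 418 / 603.1427 ≈ 0.69304 cm (5 s.f.)

0.69304 cm


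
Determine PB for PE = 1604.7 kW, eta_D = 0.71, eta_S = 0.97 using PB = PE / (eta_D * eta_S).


Formula: PB = PE / (eta_D * eta_S)
Step 1 — combined efficiency = eta_D * eta_S = 0.71 * 0.97 = 0.6887
Step 2 — PB = 1604.7 / 0.6887 ≈ 2330.0 kW (5 s.f.)

2330.0 kW


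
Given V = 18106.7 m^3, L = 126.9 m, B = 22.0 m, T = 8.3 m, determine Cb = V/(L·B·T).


Formula: Cb = V / (L * B * T)
Step 1 — L * B * T = 126.9 * 22.0 * 8.3 = 23171.94 m^3
Step 2 — Cb = 18106.7 / 23171.94 ≈ 0.78141 (5 s.f.)

0.78141


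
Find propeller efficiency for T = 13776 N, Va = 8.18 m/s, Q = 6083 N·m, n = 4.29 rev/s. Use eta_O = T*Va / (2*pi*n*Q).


Formula: eta = T * Va / (2 * pi * n * Q)
Step 1 — numerator = T * Va = 13776 * 8.18 = 112687.68
Step 2 — 2 * pi * n = 2 * pi * 4.29 = 26.954865
Step 3 — denominator = 26.954865 * 6083 = 163966.44
Step 4 — eta = 112687.68 / 163966.44 ≈ 0.68726 (5 s.f.)

0.68726


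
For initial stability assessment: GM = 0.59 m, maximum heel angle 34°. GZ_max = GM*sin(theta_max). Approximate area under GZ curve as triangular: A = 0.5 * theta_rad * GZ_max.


Formula: GZ_max = GM * sin(theta); Area = 0.5 * theta_rad * GZ_max
Step 1 — GZ_max = 0.59 * sin(34°) = 0.59 * 0.559193 = 0.329924 m
Step 2 — theta_rad = 34 * pi/180 = 0.593412 rad
Step 3 — Area = 0.5 * 0.593412 * 0.329924 ≈ 0.097890 m·rad (5 s.f.)

0.097890 m·rad


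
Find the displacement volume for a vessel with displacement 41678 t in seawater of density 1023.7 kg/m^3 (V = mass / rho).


Formula: V = mass / rho
Step 1 — convert tonnes to kg: 41678 t * 1000 = 41678000 kg
Step 2 — V = 41678000 / 1023.7 ≈ 40713 m^3 (5 s.f.)

40713 m^3


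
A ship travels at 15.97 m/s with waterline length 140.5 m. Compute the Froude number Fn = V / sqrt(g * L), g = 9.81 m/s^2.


Formula: Fn = V / sqrt(g * L)
Step 1 — g * L = 9.81 * 140.5 = 1378.305
Step 2 — sqrt(g * L) = sqrt(1378.305) = 37.12553
Step 3 — Fn = 15.97 / 37.12553 ≈ 0.43016 (5 s.f.)

0.43016


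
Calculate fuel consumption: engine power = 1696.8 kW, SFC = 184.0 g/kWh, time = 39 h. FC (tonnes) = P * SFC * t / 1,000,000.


Formula: FC (tonnes) = P * SFC * t / 1,000,000
Step 1 — P * SFC * t = 1696.8 * 184.0 * 39 = 12176236.8 g
Step 2 — FC (tonnes) = 12176236.8 / 1,000,000 ≈ 12.176 tonnes (5 s.f.)

12.176 tonnes


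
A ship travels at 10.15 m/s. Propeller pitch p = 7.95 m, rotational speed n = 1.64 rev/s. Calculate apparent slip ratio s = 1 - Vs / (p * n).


Formula: s = 1 - Vs / (p * n)
Step 1 — p * n = 7.95 * 1.64 = 13.038
Step 2 — Vs / (p*n) = 10.15 / 13.038 = 0.778494 (6 d.p.)
Step 3 — s = 1 - 0.778494 = 0.221506

0.221506


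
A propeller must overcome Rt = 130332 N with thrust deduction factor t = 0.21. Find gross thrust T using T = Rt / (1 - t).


Formula: T = Rt / (1 - t)
Step 1 — (1 - t) = 1 - 0.21 = 0.79
Step 2 — T = 130332 / 0.79 ≈ 164980 N (5 s.f.)

164980 N


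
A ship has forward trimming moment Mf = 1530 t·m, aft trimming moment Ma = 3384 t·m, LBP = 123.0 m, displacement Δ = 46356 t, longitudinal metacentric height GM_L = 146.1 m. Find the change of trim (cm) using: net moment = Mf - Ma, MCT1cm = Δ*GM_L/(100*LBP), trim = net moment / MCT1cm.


Formula: net trimming moment = Mf - Ma; MCT1cm = Δ*GM_L/(100*LBP); trim = net moment / MCT1cm
Step 1 — net trimming moment = 1530 - 3384 = -1854 t·m
Step 2 — MCT1cm = 46356 * 146.1 / (100 * 123.0) = 550.6188 t·m/cm
Step 3 — trim = -1854 / 550.6188 ≈ -3.3671 cm (5 s.f.)

-3.3671 cm


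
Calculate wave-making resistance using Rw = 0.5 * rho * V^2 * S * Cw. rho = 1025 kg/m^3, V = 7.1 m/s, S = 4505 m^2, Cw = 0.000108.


Formula: Rw = 0.5 * rho * V^2 * S * Cw
Step 1 — V^2 = 7.1^2 = 50.41
Step 2 — 0.5 * rho * V^2 = 0.5 * 1025 * 50.41 = 25835.125
Step 3 — Rw = 25835.125 * 4505 * 0.000108 ≈ 12570 N (5 s.f.)

12570 N


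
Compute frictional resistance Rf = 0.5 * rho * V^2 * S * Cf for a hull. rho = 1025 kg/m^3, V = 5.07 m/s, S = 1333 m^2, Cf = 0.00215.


Formula: Rf = 0.5 * rho * V^2 * S * Cf
Step 1 — V^2 = 5.07^2 = 25.7049
Step 2 — 0.5 * rho * V^2 = 0.5 * 1025 * 25.7049 = 13173.76125
Step 3 — Rf = 13173.76125 * 1333 * 0.00215 ≈ 37755 N (5 s.f.)

37755 N


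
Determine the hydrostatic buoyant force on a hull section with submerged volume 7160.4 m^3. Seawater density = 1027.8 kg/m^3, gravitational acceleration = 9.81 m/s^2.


Formula: Fb = rho * g * V
Substituting: Fb = 1027.8 * 9.81 * 7160.4
Intermediate: 1027.8 * 9.81 = 10082.718
Result: Fb = 10082.718 * 7160.4 ≈ 72196000 N (5 s.f.)

72196000 N


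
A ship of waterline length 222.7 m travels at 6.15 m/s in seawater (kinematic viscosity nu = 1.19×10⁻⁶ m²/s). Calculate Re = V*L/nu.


Formula: Re = V * L / nu
Step 1 — V * L = 6.15 * 222.7 = 1369.605 m^2/s
Step 2 — Re = 1369.605 / 1.19e-6 = 1.15e+09

1.15e+09


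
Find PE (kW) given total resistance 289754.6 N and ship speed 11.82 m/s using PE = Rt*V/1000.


Formula: PE = Rt * V / 1000 (kW)
Step 1 — PE (W) = 289754.6 * 11.82 = 3424899.372 W
Step 2 — PE (kW) = 3424899.372 / 1000 ≈ 3424.9 kW (5 s.f.)

3424.9 kW


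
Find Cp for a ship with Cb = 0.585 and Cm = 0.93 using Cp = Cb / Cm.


Formula: Cp = Cb / Cm
Substituting: Cp = 0.585 / 0.93
Result: Cp ≈ 0.62903 (5 s.f.)

0.62903


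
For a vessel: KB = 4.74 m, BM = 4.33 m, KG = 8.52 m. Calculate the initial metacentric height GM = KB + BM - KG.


Formula: GM = KB + BM - KG
Step 1 — KM = KB + BM = 4.74 + 4.33 = 9.07 m
Step 2 — GM = KM - KG = 9.07 - 8.52 = 0.55 m

0.55 m


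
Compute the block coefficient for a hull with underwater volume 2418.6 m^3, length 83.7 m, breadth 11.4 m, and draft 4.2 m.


Formula: Cb = V / (L * B * T)
Step 1 — L * B * T = 83.7 * 11.4 * 4.2 = 4007.556 m^3
Step 2 — Cb = 2418.6 / 4007.556 ≈ 0.60351 (5 s.f.)

0.60351


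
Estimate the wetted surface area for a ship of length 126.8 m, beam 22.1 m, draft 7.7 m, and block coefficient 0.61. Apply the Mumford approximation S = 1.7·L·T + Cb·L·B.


Formula: S = 1.7*L*T + V/T with V = Cb*L*B*T, i.e. S = L * (1.7*T + Cb*B)
Step 1 — 1.7*T = 1.7 * 7.7 = 13.09 m
Step 2 — Cb*B = 0.61 * 22.1 = 13.481 m
Step 3 — 1.7*T + Cb*B = 13.09 + 13.481 = 26.571 m
Step 4 — S = 126.8 * 26.571 ≈ 3369.2 m^2 (5 s.f.)

3369.2 m^2


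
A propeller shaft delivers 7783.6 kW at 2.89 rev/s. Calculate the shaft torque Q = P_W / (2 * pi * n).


Formula: Q = P_W / (2 * pi * n)
Step 1 — P_W = 7783.6 kW * 1000 = 7783600.0 W
Step 2 — 2 * pi * n = 2 * pi * 2.89 = 18.158406
Step 3 — Q = 7783600.0 / 18.158406 ≈ 428650 N·m (5 s.f.)

428650 N·m


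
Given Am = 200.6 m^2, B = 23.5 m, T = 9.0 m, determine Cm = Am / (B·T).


Formula: Cm = Am / (B * T)
Step 1 — B * T = 23.5 * 9.0 = 211.5 m^2
Step 2 — Cm = 200.6 / 211.5 ≈ 0.94846 (5 s.f.)

0.94846


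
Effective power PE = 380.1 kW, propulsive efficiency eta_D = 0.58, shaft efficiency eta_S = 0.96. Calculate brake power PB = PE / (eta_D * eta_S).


Formula: PB = PE / (eta_D * eta_S)
Step 1 — combined efficiency = eta_D * eta_S = 0.58 * 0.96 = 0.5568
Step 2 — PB = 380.1 / 0.5568 ≈ 682.65 kW (5 s.f.)

682.65 kW


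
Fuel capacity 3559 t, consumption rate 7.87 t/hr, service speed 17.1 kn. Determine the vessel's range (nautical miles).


Formula: endurance = fuel / rate; range = endurance * speed
Step 1 — endurance = 3559 / 7.87 = 452.2236 hours
Step 2 — range = 452.2236 * 17.1 ≈ 7733.0 nautical miles (5 s.f.)

7733.0 NM


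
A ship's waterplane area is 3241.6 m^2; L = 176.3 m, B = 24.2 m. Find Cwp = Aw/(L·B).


Formula: Cwp = Aw / (L * B)
Step 1 — L * B = 176.3 * 24.2 = 4266.46 m^2
Step 2 — Cwp = 3241.6 / 4266.46 ≈ 0.75979 (5 s.f.)

0.75979


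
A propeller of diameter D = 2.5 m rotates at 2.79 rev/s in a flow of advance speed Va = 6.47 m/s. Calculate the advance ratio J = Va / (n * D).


Formula: J = Va / (n * D)
Step 1 — n * D = 2.79 * 2.5 = 6.975
Step 2 — J = 6.47 / 6.975 ≈ 0.92760 (5 s.f.)

0.92760


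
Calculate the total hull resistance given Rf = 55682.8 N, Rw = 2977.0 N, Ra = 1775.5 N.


Formula: Rt = Rf + Rw + Ra
Substituting: Rt = 55682.8 + 2977.0 + 1775.5
Result: Rt = 60435.3 N

60435.3 N


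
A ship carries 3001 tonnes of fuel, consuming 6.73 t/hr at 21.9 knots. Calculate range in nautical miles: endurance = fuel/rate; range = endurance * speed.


Formula: endurance = fuel / rate; range = endurance * speed
Step 1 — endurance = 3001 / 6.73 = 445.9138 hours
Step 2 — range = 445.9138 * 21.9 ≈ 9765.5 nautical miles (5 s.f.)

9765.5 NM


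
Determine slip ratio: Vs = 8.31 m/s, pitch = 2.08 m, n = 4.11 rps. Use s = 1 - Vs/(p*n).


Formula: s = 1 - Vs / (p * n)
Step 1 — p * n = 2.08 * 4.11 = 8.5488
Step 2 — Vs / (p*n) = 8.31 / 8.5488 = 0.972066 (6 d.p.)
Step 3 — s = 1 - 0.972066 = 0.027934

0.027934


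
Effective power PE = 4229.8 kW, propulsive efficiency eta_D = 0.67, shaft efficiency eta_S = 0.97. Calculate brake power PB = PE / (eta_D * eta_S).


Formula: PB = PE / (eta_D * eta_S)
Step 1 — combined efficiency = eta_D * eta_S = 0.67 * 0.97 = 0.6499
Step 2 — PB = 4229.8 / 0.6499 ≈ 6508.4 kW (5 s.f.)

6508.4 kW


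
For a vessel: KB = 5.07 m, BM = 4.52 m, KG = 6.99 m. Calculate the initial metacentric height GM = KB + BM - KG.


Formula: GM = KB + BM - KG
Step 1 — KM = KB + BM = 5.07 + 4.52 = 9.59 m
Step 2 — GM = KM - KG = 9.59 - 6.99 = 2.6 m

2.6 m


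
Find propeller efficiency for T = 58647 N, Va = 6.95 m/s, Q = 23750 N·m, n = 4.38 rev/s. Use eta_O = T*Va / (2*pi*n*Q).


Formula: eta = T * Va / (2 * pi * n * Q)
Step 1 — numerator = T * Va = 58647 * 6.95 = 407596.65
Step 2 — 2 * pi * n = 2 * pi * 4.38 = 27.520352
Step 3 — denominator = 27.520352 * 23750 = 653608.36
Step 4 — eta = 407596.65 / 653608.36 ≈ 0.62361 (5 s.f.)

0.62361


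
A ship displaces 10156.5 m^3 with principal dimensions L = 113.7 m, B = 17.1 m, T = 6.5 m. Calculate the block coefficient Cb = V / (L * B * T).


Formula: Cb = V / (L * B * T)
Step 1 — L * B * T = 113.7 * 17.1 * 6.5 = 12637.755 m^3
Step 2 — Cb = 10156.5 / 12637.755 ≈ 0.80366 (5 s.f.)

0.80366


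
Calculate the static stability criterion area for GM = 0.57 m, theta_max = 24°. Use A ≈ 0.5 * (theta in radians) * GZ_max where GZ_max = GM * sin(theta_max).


Formula: GZ_max = GM * sin(theta); Area = 0.5 * theta_rad * GZ_max
Step 1 — GZ_max = 0.57 * sin(24°) = 0.57 * 0.406737 = 0.23184 m
Step 2 — theta_rad = 24 * pi/180 = 0.418879 rad
Step 3 — Area = 0.5 * 0.418879 * 0.23184 ≈ 0.048556 m·rad (5 s.f.)

0.048556 m·rad


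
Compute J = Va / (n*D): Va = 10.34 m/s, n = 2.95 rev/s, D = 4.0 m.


Formula: J = Va / (n * D)
Step 1 — n * D = 2.95 * 4.0 = 11.8
Step 2 — J = 10.34 / 11.8 ≈ 0.87627 (5 s.f.)

0.87627


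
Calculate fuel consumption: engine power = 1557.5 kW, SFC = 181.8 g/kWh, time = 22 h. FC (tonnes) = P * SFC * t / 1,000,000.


Formula: FC (tonnes) = P * SFC * t / 1,000,000
Step 1 — P * SFC * t = 1557.5 * 181.8 * 22 = 6229377.0 g
Step 2 — FC (tonnes) = 6229377.0 / 1,000,000 ≈ 6.2294 tonnes (5 s.f.)

6.2294 tonnes


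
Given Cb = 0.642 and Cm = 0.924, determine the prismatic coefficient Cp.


Formula: Cp = Cb / Cm
Substituting: Cp = 0.642 / 0.924
Result: Cp ≈ 0.69481 (5 s.f.)

0.69481


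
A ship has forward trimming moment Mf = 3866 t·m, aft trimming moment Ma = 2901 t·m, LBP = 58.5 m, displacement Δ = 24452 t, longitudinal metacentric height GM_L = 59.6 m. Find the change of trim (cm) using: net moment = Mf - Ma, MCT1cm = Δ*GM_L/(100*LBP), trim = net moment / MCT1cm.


Formula: net trimming moment = Mf - Ma; MCT1cm = Δ*GM_L/(100*LBP); trim = net moment / MCT1cm
Step 1 — net trimming moment = 3866 - 2901 = 965 t·m
Step 2 — MCT1cm = 24452 * 59.6 / (100 * 58.5) = 249.1178 t·m/cm
Step 3 — trim = 965 / 249.1178 ≈ 3.8737 cm (5 s.f.)

3.8737 cm


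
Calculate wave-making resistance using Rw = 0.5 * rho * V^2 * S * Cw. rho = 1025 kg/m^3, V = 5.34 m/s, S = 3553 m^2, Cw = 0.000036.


Formula: Rw = 0.5 * rho * V^2 * S * Cw
Step 1 — V^2 = 5.34^2 = 28.5156
Step 2 — 0.5 * rho * V^2 = 0.5 * 1025 * 28.5156 = 14614.245
Step 3 — Rw = 14614.245 * 3553 * 0.000036 ≈ 1869.3 N (5 s.f.)

1869.3 N


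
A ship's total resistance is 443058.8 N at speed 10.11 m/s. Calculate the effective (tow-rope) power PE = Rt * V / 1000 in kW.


Formula: PE = Rt * V / 1000 (kW)
Step 1 — PE (W) = 443058.8 * 10.11 = 4479324.468 W
Step 2 — PE (kW) = 4479324.468 / 1000 ≈ 4479.3 kW (5 s.f.)

4479.3 kW


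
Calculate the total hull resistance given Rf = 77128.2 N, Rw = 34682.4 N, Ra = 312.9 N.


Formula: Rt = Rf + Rw + Ra
Substituting: Rt = 77128.2 + 34682.4 + 312.9
Result: Rt = 112123.5 N

112123.5 N


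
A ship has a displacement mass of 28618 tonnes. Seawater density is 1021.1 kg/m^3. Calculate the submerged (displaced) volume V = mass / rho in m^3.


Formula: V = mass / rho
Step 1 — convert tonnes to kg: 28618 t * 1000 = 28618000 kg
Step 2 — V = 28618000 / 1021.1 ≈ 28027 m^3 (5 s.f.)

28027 m^3


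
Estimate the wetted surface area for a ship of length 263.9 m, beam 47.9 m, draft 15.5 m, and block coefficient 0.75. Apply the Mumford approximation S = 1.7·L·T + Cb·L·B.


Formula: S = 1.7*L*T + V/T with V = Cb*L*B*T, i.e. S = L * (1.7*T + Cb*B)
Step 1 — 1.7*T = 1.7 * 15.5 = 26.35 m
Step 2 — Cb*B = 0.75 * 47.9 = 35.925 m
Step 3 — 1.7*T + Cb*B = 26.35 + 35.925 = 62.275 m
Step 4 — S = 263.9 * 62.275 ≈ 16434 m^2 (5 s.f.)

16434 m^2


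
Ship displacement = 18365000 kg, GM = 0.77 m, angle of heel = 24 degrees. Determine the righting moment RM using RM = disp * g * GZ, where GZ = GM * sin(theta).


Formula: GZ = GM * sin(theta); RM = disp * g * GZ
Step 1 — GZ = 0.77 * sin(24°) = 0.77 * 0.406737 = 0.313187 m
Step 2 — RM = 18365000 * 9.81 * 0.313187 ≈ 56424000 N·m (5 s.f.)

56424000 N·m


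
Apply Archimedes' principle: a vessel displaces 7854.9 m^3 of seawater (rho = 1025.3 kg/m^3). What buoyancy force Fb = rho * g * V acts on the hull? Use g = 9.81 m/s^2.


Formula: Fb = rho * g * V
Substituting: Fb = 1025.3 * 9.81 * 7854.9
Intermediate: 1025.3 * 9.81 = 10058.193
Result: Fb = 10058.193 * 7854.9 ≈ 79006000 N (5 s.f.)

79006000 N


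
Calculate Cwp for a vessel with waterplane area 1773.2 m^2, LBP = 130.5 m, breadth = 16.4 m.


Formula: Cwp = Aw / (L * B)
Step 1 — L * B = 130.5 * 16.4 = 2140.2 m^2
Step 2 — Cwp = 1773.2 / 2140.2 ≈ 0.82852 (5 s.f.)

0.82852


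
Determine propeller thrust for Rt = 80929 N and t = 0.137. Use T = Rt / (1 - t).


Formula: T = Rt / (1 - t)
Step 1 — (1 - t) = 1 - 0.137 = 0.863
Step 2 — T = 80929 / 0.863 ≈ 93776 N (5 s.f.)

93776 N


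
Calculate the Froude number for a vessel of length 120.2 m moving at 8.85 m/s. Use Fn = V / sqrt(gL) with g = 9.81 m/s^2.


Formula: Fn = V / sqrt(g * L)
Step 1 — g * L = 9.81 * 120.2 = 1179.162
Step 2 — sqrt(g * L) = sqrt(1179.162) = 34.338928
Step 3 — Fn = 8.85 / 34.338928 ≈ 0.25772 (5 s.f.)

0.25772


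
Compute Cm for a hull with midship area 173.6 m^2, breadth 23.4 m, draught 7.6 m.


Formula: Cm = Am / (B * T)
Step 1 — B * T = 23.4 * 7.6 = 177.84 m^2
Step 2 — Cm = 173.6 / 177.84 ≈ 0.97616 (5 s.f.)

0.97616


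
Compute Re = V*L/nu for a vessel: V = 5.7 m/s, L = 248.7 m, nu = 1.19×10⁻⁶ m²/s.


Formula: Re = V * L / nu
Step 1 — V * L = 5.7 * 248.7 = 1417.59 m^2/s
Step 2 — Re = 1417.59 / 1.19e-6 = 1.19e+09

1.19e+09


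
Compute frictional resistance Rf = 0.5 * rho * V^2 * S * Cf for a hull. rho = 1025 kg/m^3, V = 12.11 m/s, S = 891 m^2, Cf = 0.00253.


Formula: Rf = 0.5 * rho * V^2 * S * Cf
Step 1 — V^2 = 12.11^2 = 146.6521
Step 2 — 0.5 * rho * V^2 = 0.5 * 1025 * 146.6521 = 75159.20125
Step 3 — Rf = 75159.20125 * 891 * 0.00253 ≈ 169430 N (5 s.f.)

169430 N


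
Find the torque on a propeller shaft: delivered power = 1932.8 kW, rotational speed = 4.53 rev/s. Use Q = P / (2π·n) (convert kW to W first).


Formula: Q = P_W / (2 * pi * n)
Step 1 — P_W = 1932.8 kW * 1000 = 1932800.0 W
Step 2 — 2 * pi * n = 2 * pi * 4.53 = 28.462829
Step 3 — Q = 1932800.0 / 28.462829 ≈ 67906 N·m (5 s.f.)

67906 N·m


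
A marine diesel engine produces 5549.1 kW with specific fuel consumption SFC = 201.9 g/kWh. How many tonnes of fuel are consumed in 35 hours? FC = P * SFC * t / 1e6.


Formula: FC (tonnes) = P * SFC * t / 1,000,000
Step 1 — P * SFC * t = 5549.1 * 201.9 * 35 = 39212715.15 g
Step 2 — FC (tonnes) = 39212715.15 / 1,000,000 ≈ 39.213 tonnes (5 s.f.)

39.213 tonnes


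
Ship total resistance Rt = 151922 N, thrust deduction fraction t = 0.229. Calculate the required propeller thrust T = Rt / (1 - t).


Formula: T = Rt / (1 - t)
Step 1 — (1 - t) = 1 - 0.229 = 0.771
Step 2 — T = 151922 / 0.771 ≈ 197050 N (5 s.f.)

197050 N


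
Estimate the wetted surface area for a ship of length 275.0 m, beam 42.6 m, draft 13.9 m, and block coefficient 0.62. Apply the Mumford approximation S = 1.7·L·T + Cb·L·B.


Formula: S = 1.7*L*T + V/T with V = Cb*L*B*T, i.e. S = L * (1.7*T + Cb*B)
Step 1 — 1.7*T = 1.7 * 13.9 = 23.63 m
Step 2 — Cb*B = 0.62 * 42.6 = 26.412 m
Step 3 — 1.7*T + Cb*B = 23.63 + 26.412 = 50.042 m
Step 4 — S = 275.0 * 50.042 ≈ 13762 m^2 (5 s.f.)

13762 m^2


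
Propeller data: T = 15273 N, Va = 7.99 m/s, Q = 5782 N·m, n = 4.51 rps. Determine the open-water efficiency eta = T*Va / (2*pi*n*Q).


Formula: eta = T * Va / (2 * pi * n * Q)
Step 1 — numerator = T * Va = 15273 * 7.99 = 122031.27
Step 2 — 2 * pi * n = 2 * pi * 4.51 = 28.337166
Step 3 — denominator = 28.337166 * 5782 = 163845.49
Step 4 — eta = 122031.27 / 163845.49 ≈ 0.74479 (5 s.f.)

0.74479


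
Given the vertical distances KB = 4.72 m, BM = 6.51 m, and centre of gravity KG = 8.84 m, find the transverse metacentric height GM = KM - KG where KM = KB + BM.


Formula: GM = KB + BM - KG
Step 1 — KM = KB + BM = 4.72 + 6.51 = 11.23 m
Step 2 — GM = KM - KG = 11.23 - 8.84 = 2.39 m

2.39 m


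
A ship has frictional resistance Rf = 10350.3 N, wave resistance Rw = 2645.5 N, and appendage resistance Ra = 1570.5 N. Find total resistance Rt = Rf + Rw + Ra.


Formula: Rt = Rf + Rw + Ra
Substituting: Rt = 10350.3 + 2645.5 + 1570.5
Result: Rt = 14566.3 N

14566.3 N


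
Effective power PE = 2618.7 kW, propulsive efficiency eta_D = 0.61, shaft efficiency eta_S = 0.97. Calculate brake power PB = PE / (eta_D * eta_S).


Formula: PB = PE / (eta_D * eta_S)
Step 1 — combined efficiency = eta_D * eta_S = 0.61 * 0.97 = 0.5917
Step 2 — PB = 2618.7 / 0.5917 ≈ 4425.7 kW (5 s.f.)

4425.7 kW


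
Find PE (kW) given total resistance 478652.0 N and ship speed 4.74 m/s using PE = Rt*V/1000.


Formula: PE = Rt * V / 1000 (kW)
Step 1 — PE (W) = 478652.0 * 4.74 = 2268810.48 W
Step 2 — PE (kW) = 2268810.48 / 1000 ≈ 2268.8 kW (5 s.f.)

2268.8 kW


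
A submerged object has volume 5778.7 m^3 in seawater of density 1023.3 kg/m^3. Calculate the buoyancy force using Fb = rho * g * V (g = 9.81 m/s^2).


Formula: Fb = rho * g * V
Substituting: Fb = 1023.3 * 9.81 * 5778.7
Intermediate: 1023.3 * 9.81 = 10038.573
Result: Fb = 10038.573 * 5778.7 ≈ 58010000 N (5 s.f.)

58010000 N


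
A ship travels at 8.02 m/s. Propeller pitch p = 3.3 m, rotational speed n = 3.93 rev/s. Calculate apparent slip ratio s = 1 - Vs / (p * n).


Formula: s = 1 - Vs / (p * n)
Step 1 — p * n = 3.3 * 3.93 = 12.969
Step 2 — Vs / (p*n) = 8.02 / 12.969 = 0.618398 (6 d.p.)
Step 3 — s = 1 - 0.618398 = 0.381602

0.381602


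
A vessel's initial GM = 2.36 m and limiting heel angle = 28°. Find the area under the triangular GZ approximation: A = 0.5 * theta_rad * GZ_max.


Formula: GZ_max = GM * sin(theta); Area = 0.5 * theta_rad * GZ_max
Step 1 — GZ_max = 2.36 * sin(28°) = 2.36 * 0.469472 = 1.107954 m
Step 2 — theta_rad = 28 * pi/180 = 0.488692 rad
Step 3 — Area = 0.5 * 0.488692 * 1.107954 ≈ 0.27072 m·rad (5 s.f.)

0.27072 m·rad


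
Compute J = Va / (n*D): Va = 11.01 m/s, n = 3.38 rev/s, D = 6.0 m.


Formula: J = Va / (n * D)
Step 1 — n * D = 3.38 * 6.0 = 20.28
Step 2 — J = 11.01 / 20.28 ≈ 0.54290 (5 s.f.)

0.54290


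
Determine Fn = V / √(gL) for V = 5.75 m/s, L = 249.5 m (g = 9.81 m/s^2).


Formula: Fn = V / sqrt(g * L)
Step 1 — g * L = 9.81 * 249.5 = 2447.595
Step 2 — sqrt(g * L) = sqrt(2447.595) = 49.473175
Step 3 — Fn = 5.75 / 49.473175 ≈ 0.11622 (5 s.f.)

0.11622


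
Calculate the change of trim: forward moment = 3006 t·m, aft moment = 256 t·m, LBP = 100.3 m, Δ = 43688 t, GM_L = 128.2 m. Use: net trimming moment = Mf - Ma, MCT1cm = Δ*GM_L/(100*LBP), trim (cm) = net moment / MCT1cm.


Formula: net trimming moment = Mf - Ma; MCT1cm = Δ*GM_L/(100*LBP); trim = net moment / MCT1cm
Step 1 — net trimming moment = 3006 - 256 = 2750 t·m
Step 2 — MCT1cm = 43688 * 128.2 / (100 * 100.3) = 558.4049 t·m/cm
Step 3 — trim = 2750 / 558.4049 ≈ 4.9247 cm (5 s.f.)

4.9247 cm


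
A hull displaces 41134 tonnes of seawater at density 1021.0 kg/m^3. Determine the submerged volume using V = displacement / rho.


Formula: V = mass / rho
Step 1 — convert tonnes to kg: 41134 t * 1000 = 41134000 kg
Step 2 — V = 41134000 / 1021.0 ≈ 40288 m^3 (5 s.f.)

40288 m^3


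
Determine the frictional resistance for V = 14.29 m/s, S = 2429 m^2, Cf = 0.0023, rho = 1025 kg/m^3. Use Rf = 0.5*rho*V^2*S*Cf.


Formula: Rf = 0.5 * rho * V^2 * S * Cf
Step 1 — V^2 = 14.29^2 = 204.2041
Step 2 — 0.5 * rho * V^2 = 0.5 * 1025 * 204.2041 = 104654.60125
Step 3 — Rf = 104654.60125 * 2429 * 0.0023 ≈ 584670 N (5 s.f.)

584670 N


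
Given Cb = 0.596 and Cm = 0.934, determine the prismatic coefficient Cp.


Formula: Cp = Cb / Cm
Substituting: Cp = 0.596 / 0.934
Result: Cp ≈ 0.63812 (5 s.f.)

0.63812


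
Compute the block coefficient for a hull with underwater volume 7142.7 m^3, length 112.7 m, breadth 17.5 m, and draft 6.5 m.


Formula: Cb = V / (L * B * T)
Step 1 — L * B * T = 112.7 * 17.5 * 6.5 = 12819.625 m^3
Step 2 — Cb = 7142.7 / 12819.625 ≈ 0.55717 (5 s.f.)

0.55717


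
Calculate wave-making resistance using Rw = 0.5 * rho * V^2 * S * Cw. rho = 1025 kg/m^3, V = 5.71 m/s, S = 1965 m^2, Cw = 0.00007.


Formula: Rw = 0.5 * rho * V^2 * S * Cw
Step 1 — V^2 = 5.71^2 = 32.6041
Step 2 — 0.5 * rho * V^2 = 0.5 * 1025 * 32.6041 = 16709.60125
Step 3 — Rw = 16709.60125 * 1965 * 0.00007 ≈ 2298.4 N (5 s.f.)

2298.4 N


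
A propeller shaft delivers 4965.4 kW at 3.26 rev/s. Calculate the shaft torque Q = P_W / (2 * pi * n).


Formula: Q = P_W / (2 * pi * n)
Step 1 — P_W = 4965.4 kW * 1000 = 4965400.0 W
Step 2 — 2 * pi * n = 2 * pi * 3.26 = 20.483184
Step 3 — Q = 4965400.0 / 20.483184 ≈ 242410 N·m (5 s.f.)

242410 N·m


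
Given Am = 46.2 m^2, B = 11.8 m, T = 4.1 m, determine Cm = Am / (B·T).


Formula: Cm = Am / (B * T)
Step 1 — B * T = 11.8 * 4.1 = 48.38 m^2
Step 2 — Cm = 46.2 / 48.38 ≈ 0.95494 (5 s.f.)

0.95494


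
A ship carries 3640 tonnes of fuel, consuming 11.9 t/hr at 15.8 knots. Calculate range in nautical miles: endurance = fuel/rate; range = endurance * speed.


Formula: endurance = fuel / rate; range = endurance * speed
Step 1 — endurance = 3640 / 11.9 = 305.8824 hours
Step 2 — range = 305.8824 * 15.8 ≈ 4832.9 nautical miles (5 s.f.)

4832.9 NM


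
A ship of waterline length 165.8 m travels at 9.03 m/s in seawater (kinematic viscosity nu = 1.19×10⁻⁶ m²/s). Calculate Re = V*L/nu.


Formula: Re = V * L / nu
Step 1 — V * L = 9.03 * 165.8 = 1497.174 m^2/s
Step 2 — Re = 1497.174 / 1.19e-6 = 1.26e+09

1.26e+09


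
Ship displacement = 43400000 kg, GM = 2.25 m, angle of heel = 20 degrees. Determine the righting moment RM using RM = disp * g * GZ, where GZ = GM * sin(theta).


Formula: GZ = GM * sin(theta); RM = disp * g * GZ
Step 1 — GZ = 2.25 * sin(20°) = 2.25 * 0.34202 = 0.769545 m
Step 2 — RM = 43400000 * 9.81 * 0.769545 ≈ 327640000 N·m (5 s.f.)

327640000 N·m


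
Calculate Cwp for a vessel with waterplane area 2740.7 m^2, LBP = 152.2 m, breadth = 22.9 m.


Formula: Cwp = Aw / (L * B)
Step 1 — L * B = 152.2 * 22.9 = 3485.38 m^2
Step 2 — Cwp = 2740.7 / 3485.38 ≈ 0.78634 (5 s.f.)

0.78634


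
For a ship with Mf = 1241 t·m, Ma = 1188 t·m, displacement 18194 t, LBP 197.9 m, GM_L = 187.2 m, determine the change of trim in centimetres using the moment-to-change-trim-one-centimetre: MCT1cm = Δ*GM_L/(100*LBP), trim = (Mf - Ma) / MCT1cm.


Formula: net trimming moment = Mf - Ma; MCT1cm = Δ*GM_L/(100*LBP); trim = net moment / MCT1cm
Step 1 — net trimming moment = 1241 - 1188 = 53 t·m
Step 2 — MCT1cm = 18194 * 187.2 / (100 * 197.9) = 172.1029 t·m/cm
Step 3 — trim = 53 / 172.1029 ≈ 0.30796 cm (5 s.f.)

0.30796 cm


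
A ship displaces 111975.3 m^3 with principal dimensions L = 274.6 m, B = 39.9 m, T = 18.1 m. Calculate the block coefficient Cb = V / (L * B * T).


Formula: Cb = V / (L * B * T)
Step 1 — L * B * T = 274.6 * 39.9 * 18.1 = 198313.374 m^3
Step 2 — Cb = 111975.3 / 198313.374 ≈ 0.56464 (5 s.f.)

0.56464


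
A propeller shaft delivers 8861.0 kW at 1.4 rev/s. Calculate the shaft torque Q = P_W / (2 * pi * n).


Formula: Q = P_W / (2 * pi * n)
Step 1 — P_W = 8861.0 kW * 1000 = 8861000.0 W
Step 2 — 2 * pi * n = 2 * pi * 1.4 = 8.796459
Step 3 — Q = 8861000.0 / 8.796459 ≈ 1007300 N·m (5 s.f.)

1007300 N·m


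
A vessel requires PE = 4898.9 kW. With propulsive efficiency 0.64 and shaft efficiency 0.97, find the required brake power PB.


Formula: PB = PE / (eta_D * eta_S)
Step 1 — combined efficiency = eta_D * eta_S = 0.64 * 0.97 = 0.6208
Step 2 — PB = 4898.9 / 0.6208 ≈ 7891.3 kW (5 s.f.)

7891.3 kW


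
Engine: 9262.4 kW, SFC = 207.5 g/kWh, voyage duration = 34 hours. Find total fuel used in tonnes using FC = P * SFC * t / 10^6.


Formula: FC (tonnes) = P * SFC * t / 1,000,000
Step 1 — P * SFC * t = 9262.4 * 207.5 * 34 = 65346232.0 g
Step 2 — FC (tonnes) = 65346232.0 / 1,000,000 ≈ 65.346 tonnes (5 s.f.)

65.346 tonnes


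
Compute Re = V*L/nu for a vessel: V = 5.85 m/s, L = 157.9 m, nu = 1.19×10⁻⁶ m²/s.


Formula: Re = V * L / nu
Step 1 — V * L = 5.85 * 157.9 = 923.715 m^2/s
Step 2 — Re = 923.715 / 1.19e-6 = 7.76e+08

7.76e+08


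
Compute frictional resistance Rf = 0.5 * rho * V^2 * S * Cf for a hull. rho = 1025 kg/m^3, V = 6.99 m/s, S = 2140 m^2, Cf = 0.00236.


Formula: Rf = 0.5 * rho * V^2 * S * Cf
Step 1 — V^2 = 6.99^2 = 48.8601
Step 2 — 0.5 * rho * V^2 = 0.5 * 1025 * 48.8601 = 25040.80125
Step 3 — Rf = 25040.80125 * 2140 * 0.00236 ≈ 126470 N (5 s.f.)

126470 N


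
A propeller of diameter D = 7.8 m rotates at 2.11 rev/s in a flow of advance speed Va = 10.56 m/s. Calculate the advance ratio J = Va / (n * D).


Formula: J = Va / (n * D)
Step 1 — n * D = 2.11 * 7.8 = 16.458
Step 2 — J = 10.56 / 16.458 ≈ 0.64163 (5 s.f.)

0.64163


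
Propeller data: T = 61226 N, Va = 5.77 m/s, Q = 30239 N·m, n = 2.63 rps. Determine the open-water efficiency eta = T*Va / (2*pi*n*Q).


Formula: eta = T * Va / (2 * pi * n * Q)
Step 1 — numerator = T * Va = 61226 * 5.77 = 353274.02
Step 2 — 2 * pi * n = 2 * pi * 2.63 = 16.524777
Step 3 — denominator = 16.524777 * 30239 = 499692.73
Step 4 — eta = 353274.02 / 499692.73 ≈ 0.70698 (5 s.f.)

0.70698


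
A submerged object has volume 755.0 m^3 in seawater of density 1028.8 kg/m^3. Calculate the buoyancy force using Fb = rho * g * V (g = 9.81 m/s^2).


Formula: Fb = rho * g * V
Substituting: Fb = 1028.8 * 9.81 * 755.0
Intermediate: 1028.8 * 9.81 = 10092.528
Result: Fb = 10092.528 * 755.0 ≈ 7619900 N (5 s.f.)

7619900 N


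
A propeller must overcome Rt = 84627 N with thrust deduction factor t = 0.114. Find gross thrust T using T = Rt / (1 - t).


Formula: T = Rt / (1 - t)
Step 1 — (1 - t) = 1 - 0.114 = 0.886
Step 2 — T = 84627 / 0.886 ≈ 95516 N (5 s.f.)

95516 N


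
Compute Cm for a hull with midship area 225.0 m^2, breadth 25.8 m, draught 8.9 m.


Formula: Cm = Am / (B * T)
Step 1 — B * T = 25.8 * 8.9 = 229.62 m^2
Step 2 — Cm = 225.0 / 229.62 ≈ 0.97988 (5 s.f.)

0.97988


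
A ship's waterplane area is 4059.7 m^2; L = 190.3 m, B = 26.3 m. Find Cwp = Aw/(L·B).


Formula: Cwp = Aw / (L * B)
Step 1 — L * B = 190.3 * 26.3 = 5004.89 m^2
Step 2 — Cwp = 4059.7 / 5004.89 ≈ 0.81115 (5 s.f.)

0.81115


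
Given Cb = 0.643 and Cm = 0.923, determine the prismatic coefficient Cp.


Formula: Cp = Cb / Cm
Substituting: Cp = 0.643 / 0.923
Result: Cp ≈ 0.69664 (5 s.f.)

0.69664


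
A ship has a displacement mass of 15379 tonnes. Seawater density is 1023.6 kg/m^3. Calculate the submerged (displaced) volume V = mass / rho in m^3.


Formula: V = mass / rho
Step 1 — convert tonnes to kg: 15379 t * 1000 = 15379000 kg
Step 2 — V = 15379000 / 1023.6 ≈ 15024 m^3 (5 s.f.)

15024 m^3


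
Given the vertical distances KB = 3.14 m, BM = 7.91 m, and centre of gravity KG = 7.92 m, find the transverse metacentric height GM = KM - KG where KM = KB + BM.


Formula: GM = KB + BM - KG
Step 1 — KM = KB + BM = 3.14 + 7.91 = 11.05 m
Step 2 — GM = KM - KG = 11.05 - 7.92 = 3.13 m

3.13 m


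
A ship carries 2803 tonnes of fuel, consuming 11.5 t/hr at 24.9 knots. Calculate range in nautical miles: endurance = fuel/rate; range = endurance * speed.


Formula: endurance = fuel / rate; range = endurance * speed
Step 1 — endurance = 2803 / 11.5 = 243.7391 hours
Step 2 — range = 243.7391 * 24.9 ≈ 6069.1 nautical miles (5 s.f.)

6069.1 NM


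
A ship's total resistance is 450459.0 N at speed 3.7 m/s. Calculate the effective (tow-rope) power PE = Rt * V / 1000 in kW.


Formula: PE = Rt * V / 1000 (kW)
Step 1 — PE (W) = 450459.0 * 3.7 = 1666698.3 W
Step 2 — PE (kW) = 1666698.3 / 1000 ≈ 1666.7 kW (5 s.f.)

1666.7 kW


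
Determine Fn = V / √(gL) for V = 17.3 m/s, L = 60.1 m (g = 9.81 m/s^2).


Formula: Fn = V / sqrt(g * L)
Step 1 — g * L = 9.81 * 60.1 = 589.581
Step 2 — sqrt(g * L) = sqrt(589.581) = 24.281289
Step 3 — Fn = 17.3 / 24.281289 ≈ 0.71248 (5 s.f.)

0.71248


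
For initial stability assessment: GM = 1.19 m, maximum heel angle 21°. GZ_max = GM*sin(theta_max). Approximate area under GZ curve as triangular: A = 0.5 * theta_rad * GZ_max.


Formula: GZ_max = GM * sin(theta); Area = 0.5 * theta_rad * GZ_max
Step 1 — GZ_max = 1.19 * sin(21°) = 1.19 * 0.358368 = 0.426458 m
Step 2 — theta_rad = 21 * pi/180 = 0.366519 rad
Step 3 — Area = 0.5 * 0.366519 * 0.426458 ≈ 0.078152 m·rad (5 s.f.)

0.078152 m·rad


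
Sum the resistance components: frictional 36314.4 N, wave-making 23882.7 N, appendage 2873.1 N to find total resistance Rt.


Formula: Rt = Rf + Rw + Ra
Substituting: Rt = 36314.4 + 23882.7 + 2873.1
Result: Rt = 63070.2 N

63070.2 N


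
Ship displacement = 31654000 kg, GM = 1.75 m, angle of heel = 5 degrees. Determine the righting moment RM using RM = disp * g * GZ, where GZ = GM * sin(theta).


Formula: GZ = GM * sin(theta); RM = disp * g * GZ
Step 1 — GZ = 1.75 * sin(5°) = 1.75 * 0.087156 = 0.152523 m
Step 2 — RM = 31654000 * 9.81 * 0.152523 ≈ 47362000 N·m (5 s.f.)

47362000 N·m


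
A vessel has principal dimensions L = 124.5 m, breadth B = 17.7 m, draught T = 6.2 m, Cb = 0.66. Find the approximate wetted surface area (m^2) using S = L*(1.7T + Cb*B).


Formula: S = 1.7*L*T + V/T with V = Cb*L*B*T, i.e. S = L * (1.7*T + Cb*B)
Step 1 — 1.7*T = 1.7 * 6.2 = 10.54 m
Step 2 — Cb*B = 0.66 * 17.7 = 11.682 m
Step 3 — 1.7*T + Cb*B = 10.54 + 11.682 = 22.222 m
Step 4 — S = 124.5 * 22.222 ≈ 2766.6 m^2 (5 s.f.)

2766.6 m^2


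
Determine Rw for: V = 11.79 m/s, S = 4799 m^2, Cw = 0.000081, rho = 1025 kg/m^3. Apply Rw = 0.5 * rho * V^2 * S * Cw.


Formula: Rw = 0.5 * rho * V^2 * S * Cw
Step 1 — V^2 = 11.79^2 = 139.0041
Step 2 — 0.5 * rho * V^2 = 0.5 * 1025 * 139.0041 = 71239.60125
Step 3 — Rw = 71239.60125 * 4799 * 0.000081 ≈ 27692 N (5 s.f.)

27692 N


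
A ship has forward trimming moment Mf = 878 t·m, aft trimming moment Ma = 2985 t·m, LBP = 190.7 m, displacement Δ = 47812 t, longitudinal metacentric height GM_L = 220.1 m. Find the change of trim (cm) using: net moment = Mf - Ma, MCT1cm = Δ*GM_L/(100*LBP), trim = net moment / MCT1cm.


Formula: net trimming moment = Mf - Ma; MCT1cm = Δ*GM_L/(100*LBP); trim = net moment / MCT1cm
Step 1 — net trimming moment = 878 - 2985 = -2107 t·m
Step 2 — MCT1cm = 47812 * 220.1 / (100 * 190.7) = 551.8312 t·m/cm
Step 3 — trim = -2107 / 551.8312 ≈ -3.8182 cm (5 s.f.)

-3.8182 cm
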